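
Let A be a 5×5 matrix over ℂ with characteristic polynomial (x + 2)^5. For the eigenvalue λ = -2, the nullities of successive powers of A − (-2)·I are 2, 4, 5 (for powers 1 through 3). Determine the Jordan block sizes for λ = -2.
Block sizes for λ = -2: [3, 2]

From the dimensions of kernels of powers, the number of Jordan blocks of size at least j is d_j − d_{j−1} where d_j = dim ker(N^j) (with d_0 = 0). Computing the differences gives [2, 2, 1].
The number of blocks of size exactly k is (#blocks of size ≥ k) − (#blocks of size ≥ k + 1), so the partition is: 1 block(s) of size 2, 1 block(s) of size 3.
In nonincreasing order the block sizes are [3, 2].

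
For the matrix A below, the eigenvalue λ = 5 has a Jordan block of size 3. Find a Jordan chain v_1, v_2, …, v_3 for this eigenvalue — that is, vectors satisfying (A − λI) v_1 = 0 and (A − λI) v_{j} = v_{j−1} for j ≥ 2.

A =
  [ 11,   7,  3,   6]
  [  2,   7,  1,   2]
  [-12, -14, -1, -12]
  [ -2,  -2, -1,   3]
A Jordan chain for λ = 5 of length 3:
v_1 = (2, 0, -4, 0)ᵀ
v_2 = (6, 2, -12, -2)ᵀ
v_3 = (1, 0, 0, 0)ᵀ

Let N = A − (5)·I. We want v_3 with N^3 v_3 = 0 but N^2 v_3 ≠ 0; then v_{j-1} := N · v_j for j = 3, …, 2.

Pick v_3 = (1, 0, 0, 0)ᵀ.
Then v_2 = N · v_3 = (6, 2, -12, -2)ᵀ.
Then v_1 = N · v_2 = (2, 0, -4, 0)ᵀ.

Sanity check: (A − (5)·I) v_1 = (0, 0, 0, 0)ᵀ = 0. ✓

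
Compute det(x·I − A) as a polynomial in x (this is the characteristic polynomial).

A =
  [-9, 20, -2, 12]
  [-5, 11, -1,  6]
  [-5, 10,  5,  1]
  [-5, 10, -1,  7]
x^4 - 14*x^3 + 61*x^2 - 84*x + 36

Expanding det(x·I − A) (e.g. by cofactor expansion or by noting that A is similar to its Jordan form J, which has the same characteristic polynomial as A) gives
  χ_A(x) = x^4 - 14*x^3 + 61*x^2 - 84*x + 36
which factors as (x - 6)^2*(x - 1)^2. The eigenvalues (with algebraic multiplicities) are λ = 1 with multiplicity 2, λ = 6 with multiplicity 2.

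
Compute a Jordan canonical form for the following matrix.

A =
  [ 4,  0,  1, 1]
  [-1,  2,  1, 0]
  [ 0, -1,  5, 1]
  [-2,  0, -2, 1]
J_3(3) ⊕ J_1(3)

The characteristic polynomial is
  det(x·I − A) = x^4 - 12*x^3 + 54*x^2 - 108*x + 81 = (x - 3)^4

Eigenvalues and multiplicities (the geometric multiplicity of λ is n − rank(A − λI), which equals the number of Jordan blocks for λ):
  λ = 3: algebraic multiplicity = 4, geometric multiplicity = 2

Determining the block sizes for each eigenvalue:
  λ = 3: with am = 4 and gm = 2, the partition is not yet determined (e.g. several partitions of 4 into 2 parts exist). Let N = A − (3)·I. Computing rank(N^1) = 2, rank(N^2) = 1, rank(N^3) = 0; the number of blocks of size ≥ j is rank(N^{j−1}) − rank(N^j), giving [2, 1, 1]. So we have 1 block(s) of size 3, 1 block(s) of size 1 → block sizes [3, 1]

Assembling the blocks gives a Jordan form
J =
  [3, 1, 0, 0]
  [0, 3, 1, 0]
  [0, 0, 3, 0]
  [0, 0, 0, 3]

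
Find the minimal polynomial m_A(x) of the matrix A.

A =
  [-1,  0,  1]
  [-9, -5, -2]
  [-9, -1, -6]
x^3 + 12*x^2 + 48*x + 64

The characteristic polynomial is χ_A(x) = (x + 4)^3, so the eigenvalues are known. The minimal polynomial is
  m_A(x) = Π_λ (x − λ)^{k_λ}
where k_λ is the size of the *largest* Jordan block for λ (equivalently, the smallest k with (A − λI)^k v = 0 for every generalised eigenvector v of λ).

  λ = -4: largest Jordan block has size 3, contributing (x + 4)^3

So m_A(x) = (x + 4)^3 = x^3 + 12*x^2 + 48*x + 64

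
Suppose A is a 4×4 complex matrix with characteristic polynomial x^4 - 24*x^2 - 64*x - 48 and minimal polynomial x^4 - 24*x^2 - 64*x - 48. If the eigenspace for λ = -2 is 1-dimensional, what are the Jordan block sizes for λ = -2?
Block sizes for λ = -2: [3]

Step 1 — from the characteristic polynomial, algebraic multiplicity of λ = -2 is 3. From dim ker(A − (-2)·I) = 1, there are exactly 1 Jordan blocks for λ = -2.
Step 2 — from the minimal polynomial, the factor (x + 2)^3 tells us the largest block for λ = -2 has size 3.
Step 3 — with total size 3, 1 blocks, and largest block 3, the block sizes (in nonincreasing order) are [3].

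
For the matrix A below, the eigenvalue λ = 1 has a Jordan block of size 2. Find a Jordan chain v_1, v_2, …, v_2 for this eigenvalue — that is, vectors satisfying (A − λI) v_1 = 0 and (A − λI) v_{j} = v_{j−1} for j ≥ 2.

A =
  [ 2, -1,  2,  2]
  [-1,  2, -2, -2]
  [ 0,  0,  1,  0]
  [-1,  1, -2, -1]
A Jordan chain for λ = 1 of length 2:
v_1 = (1, -1, 0, -1)ᵀ
v_2 = (1, 0, 0, 0)ᵀ

Let N = A − (1)·I. We want v_2 with N^2 v_2 = 0 but N^1 v_2 ≠ 0; then v_{j-1} := N · v_j for j = 2, …, 2.

Pick v_2 = (1, 0, 0, 0)ᵀ.
Then v_1 = N · v_2 = (1, -1, 0, -1)ᵀ.

Sanity check: (A − (1)·I) v_1 = (0, 0, 0, 0)ᵀ = 0. ✓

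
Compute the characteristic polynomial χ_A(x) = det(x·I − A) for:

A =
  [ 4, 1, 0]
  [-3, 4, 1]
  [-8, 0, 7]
x^3 - 15*x^2 + 75*x - 125

Expanding det(x·I − A) (e.g. by cofactor expansion or by noting that A is similar to its Jordan form J, which has the same characteristic polynomial as A) gives
  χ_A(x) = x^3 - 15*x^2 + 75*x - 125
which factors as (x - 5)^3. The eigenvalues (with algebraic multiplicities) are λ = 5 with multiplicity 3.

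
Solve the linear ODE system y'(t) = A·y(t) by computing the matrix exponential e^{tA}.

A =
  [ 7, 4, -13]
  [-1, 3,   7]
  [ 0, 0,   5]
e^{tA} =
  [2*t*exp(5*t) + exp(5*t), 4*t*exp(5*t), t^2*exp(5*t) - 13*t*exp(5*t)]
  [-t*exp(5*t), -2*t*exp(5*t) + exp(5*t), -t^2*exp(5*t)/2 + 7*t*exp(5*t)]
  [0, 0, exp(5*t)]

Strategy: write A = P · J · P⁻¹ where J is a Jordan canonical form, so e^{tA} = P · e^{tJ} · P⁻¹, and e^{tJ} can be computed block-by-block.

A has Jordan form
J =
  [5, 1, 0]
  [0, 5, 1]
  [0, 0, 5]
(up to reordering of blocks).

Per-block formulas:
  For a 3×3 Jordan block J_3(5): exp(t · J_3(5)) = e^(5t)·(I + t·N + (t^2/2)·N^2), where N is the 3×3 nilpotent shift.

After assembling e^{tJ} and conjugating by P, we get:

e^{tA} =
  [2*t*exp(5*t) + exp(5*t), 4*t*exp(5*t), t^2*exp(5*t) - 13*t*exp(5*t)]
  [-t*exp(5*t), -2*t*exp(5*t) + exp(5*t), -t^2*exp(5*t)/2 + 7*t*exp(5*t)]
  [0, 0, exp(5*t)]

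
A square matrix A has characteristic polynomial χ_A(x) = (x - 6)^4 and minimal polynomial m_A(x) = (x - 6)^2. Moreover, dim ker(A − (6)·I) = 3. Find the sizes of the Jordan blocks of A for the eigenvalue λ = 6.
Block sizes for λ = 6: [2, 1, 1]

Step 1 — from the characteristic polynomial, algebraic multiplicity of λ = 6 is 4. From dim ker(A − (6)·I) = 3, there are exactly 3 Jordan blocks for λ = 6.
Step 2 — from the minimal polynomial, the factor (x − 6)^2 tells us the largest block for λ = 6 has size 2.
Step 3 — with total size 4, 3 blocks, and largest block 2, the block sizes (in nonincreasing order) are [2, 1, 1].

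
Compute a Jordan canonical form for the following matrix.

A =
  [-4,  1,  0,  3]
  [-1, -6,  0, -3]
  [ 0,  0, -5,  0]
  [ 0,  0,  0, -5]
J_2(-5) ⊕ J_1(-5) ⊕ J_1(-5)

The characteristic polynomial is
  det(x·I − A) = x^4 + 20*x^3 + 150*x^2 + 500*x + 625 = (x + 5)^4

Eigenvalues and multiplicities (the geometric multiplicity of λ is n − rank(A − λI), which equals the number of Jordan blocks for λ):
  λ = -5: algebraic multiplicity = 4, geometric multiplicity = 3

Determining the block sizes for each eigenvalue:
  λ = -5: 3 blocks summing to 4 forces exactly one block of size 2 and the rest size 1 → block sizes [2, 1, 1]

Assembling the blocks gives a Jordan form
J =
  [-5,  1,  0,  0]
  [ 0, -5,  0,  0]
  [ 0,  0, -5,  0]
  [ 0,  0,  0, -5]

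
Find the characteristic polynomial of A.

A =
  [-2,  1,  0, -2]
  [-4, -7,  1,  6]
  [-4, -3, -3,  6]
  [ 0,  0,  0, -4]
x^4 + 16*x^3 + 96*x^2 + 256*x + 256

Expanding det(x·I − A) (e.g. by cofactor expansion or by noting that A is similar to its Jordan form J, which has the same characteristic polynomial as A) gives
  χ_A(x) = x^4 + 16*x^3 + 96*x^2 + 256*x + 256
which factors as (x + 4)^4. The eigenvalues (with algebraic multiplicities) are λ = -4 with multiplicity 4.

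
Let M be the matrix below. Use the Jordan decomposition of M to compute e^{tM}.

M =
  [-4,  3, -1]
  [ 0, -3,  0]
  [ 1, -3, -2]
e^{tM} =
  [-t*exp(-3*t) + exp(-3*t), 3*t*exp(-3*t), -t*exp(-3*t)]
  [0, exp(-3*t), 0]
  [t*exp(-3*t), -3*t*exp(-3*t), t*exp(-3*t) + exp(-3*t)]

Strategy: write M = P · J · P⁻¹ where J is a Jordan canonical form, so e^{tM} = P · e^{tJ} · P⁻¹, and e^{tJ} can be computed block-by-block.

M has Jordan form
J =
  [-3,  1,  0]
  [ 0, -3,  0]
  [ 0,  0, -3]
(up to reordering of blocks).

Per-block formulas:
  For a 2×2 Jordan block J_2(-3): exp(t · J_2(-3)) = e^(-3t)·(I + t·N), where N is the 2×2 nilpotent shift.
  For a 1×1 block at λ = -3: exp(t · [-3]) = [e^(-3t)].

After assembling e^{tJ} and conjugating by P, we get:

e^{tM} =
  [-t*exp(-3*t) + exp(-3*t), 3*t*exp(-3*t), -t*exp(-3*t)]
  [0, exp(-3*t), 0]
  [t*exp(-3*t), -3*t*exp(-3*t), t*exp(-3*t) + exp(-3*t)]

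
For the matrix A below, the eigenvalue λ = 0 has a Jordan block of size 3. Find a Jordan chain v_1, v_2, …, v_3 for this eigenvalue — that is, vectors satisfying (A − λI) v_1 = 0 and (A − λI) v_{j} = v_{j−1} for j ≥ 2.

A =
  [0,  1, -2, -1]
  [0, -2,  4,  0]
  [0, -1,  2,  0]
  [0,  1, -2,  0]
A Jordan chain for λ = 0 of length 3:
v_1 = (-1, 0, 0, 0)ᵀ
v_2 = (1, -2, -1, 1)ᵀ
v_3 = (0, 1, 0, 0)ᵀ

Let N = A − (0)·I. We want v_3 with N^3 v_3 = 0 but N^2 v_3 ≠ 0; then v_{j-1} := N · v_j for j = 3, …, 2.

Pick v_3 = (0, 1, 0, 0)ᵀ.
Then v_2 = N · v_3 = (1, -2, -1, 1)ᵀ.
Then v_1 = N · v_2 = (-1, 0, 0, 0)ᵀ.

Sanity check: (A − (0)·I) v_1 = (0, 0, 0, 0)ᵀ = 0. ✓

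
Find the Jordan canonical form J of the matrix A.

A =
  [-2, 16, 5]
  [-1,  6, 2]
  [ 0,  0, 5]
J_2(2) ⊕ J_1(5)

The characteristic polynomial is
  det(x·I − A) = x^3 - 9*x^2 + 24*x - 20 = (x - 5)*(x - 2)^2

Eigenvalues and multiplicities (the geometric multiplicity of λ is n − rank(A − λI), which equals the number of Jordan blocks for λ):
  λ = 2: algebraic multiplicity = 2, geometric multiplicity = 1
  λ = 5: algebraic multiplicity = 1, geometric multiplicity = 1

Determining the block sizes for each eigenvalue:
  λ = 2: one block (gm = 1), so the single block has size am = 2 → block sizes [2]
  λ = 5: one block (gm = 1), so the single block has size am = 1 → block sizes [1]

Assembling the blocks gives a Jordan form
J =
  [2, 1, 0]
  [0, 2, 0]
  [0, 0, 5]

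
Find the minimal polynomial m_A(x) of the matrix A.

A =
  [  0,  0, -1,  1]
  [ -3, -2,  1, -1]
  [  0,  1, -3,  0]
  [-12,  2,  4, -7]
x^3 + 9*x^2 + 27*x + 27

The characteristic polynomial is χ_A(x) = (x + 3)^4, so the eigenvalues are known. The minimal polynomial is
  m_A(x) = Π_λ (x − λ)^{k_λ}
where k_λ is the size of the *largest* Jordan block for λ (equivalently, the smallest k with (A − λI)^k v = 0 for every generalised eigenvector v of λ).

  λ = -3: largest Jordan block has size 3, contributing (x + 3)^3

So m_A(x) = (x + 3)^3 = x^3 + 9*x^2 + 27*x + 27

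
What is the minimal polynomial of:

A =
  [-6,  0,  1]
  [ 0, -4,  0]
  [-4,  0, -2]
x^2 + 8*x + 16

The characteristic polynomial is χ_A(x) = (x + 4)^3, so the eigenvalues are known. The minimal polynomial is
  m_A(x) = Π_λ (x − λ)^{k_λ}
where k_λ is the size of the *largest* Jordan block for λ (equivalently, the smallest k with (A − λI)^k v = 0 for every generalised eigenvector v of λ).

  λ = -4: largest Jordan block has size 2, contributing (x + 4)^2

So m_A(x) = (x + 4)^2 = x^2 + 8*x + 16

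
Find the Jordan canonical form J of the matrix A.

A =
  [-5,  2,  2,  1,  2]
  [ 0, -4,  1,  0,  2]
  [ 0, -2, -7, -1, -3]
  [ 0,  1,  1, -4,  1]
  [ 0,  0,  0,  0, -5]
J_3(-5) ⊕ J_2(-5)

The characteristic polynomial is
  det(x·I − A) = x^5 + 25*x^4 + 250*x^3 + 1250*x^2 + 3125*x + 3125 = (x + 5)^5

Eigenvalues and multiplicities (the geometric multiplicity of λ is n − rank(A − λI), which equals the number of Jordan blocks for λ):
  λ = -5: algebraic multiplicity = 5, geometric multiplicity = 2

Determining the block sizes for each eigenvalue:
  λ = -5: with am = 5 and gm = 2, the partition is not yet determined (e.g. several partitions of 5 into 2 parts exist). Let N = A − (-5)·I. Computing rank(N^1) = 3, rank(N^2) = 1, rank(N^3) = 0; the number of blocks of size ≥ j is rank(N^{j−1}) − rank(N^j), giving [2, 2, 1]. So we have 1 block(s) of size 3, 1 block(s) of size 2 → block sizes [3, 2]

Assembling the blocks gives a Jordan form
J =
  [-5,  1,  0,  0,  0]
  [ 0, -5,  1,  0,  0]
  [ 0,  0, -5,  0,  0]
  [ 0,  0,  0, -5,  1]
  [ 0,  0,  0,  0, -5]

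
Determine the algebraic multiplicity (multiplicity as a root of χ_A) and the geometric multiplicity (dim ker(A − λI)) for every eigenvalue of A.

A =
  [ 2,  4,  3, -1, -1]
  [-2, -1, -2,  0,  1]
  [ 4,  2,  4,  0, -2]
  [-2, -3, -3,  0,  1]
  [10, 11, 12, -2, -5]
λ = 0: alg = 5, geom = 2

Step 1 — factor the characteristic polynomial to read off the algebraic multiplicities:
  χ_A(x) = x^5

Step 2 — compute geometric multiplicities via the rank-nullity identity g(λ) = n − rank(A − λI):
  rank(A − (0)·I) = 3, so dim ker(A − (0)·I) = n − 3 = 2

Summary:
  λ = 0: algebraic multiplicity = 5, geometric multiplicity = 2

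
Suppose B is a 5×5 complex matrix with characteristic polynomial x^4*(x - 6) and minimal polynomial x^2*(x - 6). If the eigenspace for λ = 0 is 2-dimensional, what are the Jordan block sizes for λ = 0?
Block sizes for λ = 0: [2, 2]

Step 1 — from the characteristic polynomial, algebraic multiplicity of λ = 0 is 4. From dim ker(B − (0)·I) = 2, there are exactly 2 Jordan blocks for λ = 0.
Step 2 — from the minimal polynomial, the factor (x − 0)^2 tells us the largest block for λ = 0 has size 2.
Step 3 — with total size 4, 2 blocks, and largest block 2, the block sizes (in nonincreasing order) are [2, 2].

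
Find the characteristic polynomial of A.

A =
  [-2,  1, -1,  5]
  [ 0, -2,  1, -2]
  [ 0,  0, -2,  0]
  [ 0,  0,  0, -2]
x^4 + 8*x^3 + 24*x^2 + 32*x + 16

Expanding det(x·I − A) (e.g. by cofactor expansion or by noting that A is similar to its Jordan form J, which has the same characteristic polynomial as A) gives
  χ_A(x) = x^4 + 8*x^3 + 24*x^2 + 32*x + 16
which factors as (x + 2)^4. The eigenvalues (with algebraic multiplicities) are λ = -2 with multiplicity 4.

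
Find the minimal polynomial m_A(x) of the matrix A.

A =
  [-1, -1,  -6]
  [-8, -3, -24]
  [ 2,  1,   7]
x^2 - 2*x + 1

The characteristic polynomial is χ_A(x) = (x - 1)^3, so the eigenvalues are known. The minimal polynomial is
  m_A(x) = Π_λ (x − λ)^{k_λ}
where k_λ is the size of the *largest* Jordan block for λ (equivalently, the smallest k with (A − λI)^k v = 0 for every generalised eigenvector v of λ).

  λ = 1: largest Jordan block has size 2, contributing (x − 1)^2

So m_A(x) = (x - 1)^2 = x^2 - 2*x + 1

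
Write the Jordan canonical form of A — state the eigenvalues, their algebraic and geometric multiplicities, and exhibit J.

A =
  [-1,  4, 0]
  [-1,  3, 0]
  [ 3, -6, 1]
J_2(1) ⊕ J_1(1)

The characteristic polynomial is
  det(x·I − A) = x^3 - 3*x^2 + 3*x - 1 = (x - 1)^3

Eigenvalues and multiplicities (the geometric multiplicity of λ is n − rank(A − λI), which equals the number of Jordan blocks for λ):
  λ = 1: algebraic multiplicity = 3, geometric multiplicity = 2

Determining the block sizes for each eigenvalue:
  λ = 1: 2 blocks summing to 3 forces exactly one block of size 2 and the rest size 1 → block sizes [2, 1]

Assembling the blocks gives a Jordan form
J =
  [1, 1, 0]
  [0, 1, 0]
  [0, 0, 1]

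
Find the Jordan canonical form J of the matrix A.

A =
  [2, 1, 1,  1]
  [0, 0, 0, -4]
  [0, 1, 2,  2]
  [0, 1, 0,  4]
J_2(2) ⊕ J_2(2)

The characteristic polynomial is
  det(x·I − A) = x^4 - 8*x^3 + 24*x^2 - 32*x + 16 = (x - 2)^4

Eigenvalues and multiplicities (the geometric multiplicity of λ is n − rank(A − λI), which equals the number of Jordan blocks for λ):
  λ = 2: algebraic multiplicity = 4, geometric multiplicity = 2

Determining the block sizes for each eigenvalue:
  λ = 2: with am = 4 and gm = 2, the partition is not yet determined (e.g. several partitions of 4 into 2 parts exist). Let N = A − (2)·I. Computing rank(N^1) = 2, rank(N^2) = 0; the number of blocks of size ≥ j is rank(N^{j−1}) − rank(N^j), giving [2, 2]. So we have 2 block(s) of size 2 → block sizes [2, 2]

Assembling the blocks gives a Jordan form
J =
  [2, 1, 0, 0]
  [0, 2, 0, 0]
  [0, 0, 2, 1]
  [0, 0, 0, 2]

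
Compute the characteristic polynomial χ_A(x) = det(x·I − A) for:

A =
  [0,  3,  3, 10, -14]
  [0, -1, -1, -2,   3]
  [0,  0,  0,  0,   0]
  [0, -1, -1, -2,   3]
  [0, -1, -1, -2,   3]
x^5

Expanding det(x·I − A) (e.g. by cofactor expansion or by noting that A is similar to its Jordan form J, which has the same characteristic polynomial as A) gives
  χ_A(x) = x^5
which factors as x^5. The eigenvalues (with algebraic multiplicities) are λ = 0 with multiplicity 5.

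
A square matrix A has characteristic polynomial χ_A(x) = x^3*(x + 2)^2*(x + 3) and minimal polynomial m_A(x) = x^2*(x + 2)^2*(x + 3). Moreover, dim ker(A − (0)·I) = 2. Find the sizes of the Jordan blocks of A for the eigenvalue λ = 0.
Block sizes for λ = 0: [2, 1]

Step 1 — from the characteristic polynomial, algebraic multiplicity of λ = 0 is 3. From dim ker(A − (0)·I) = 2, there are exactly 2 Jordan blocks for λ = 0.
Step 2 — from the minimal polynomial, the factor (x − 0)^2 tells us the largest block for λ = 0 has size 2.
Step 3 — with total size 3, 2 blocks, and largest block 2, the block sizes (in nonincreasing order) are [2, 1].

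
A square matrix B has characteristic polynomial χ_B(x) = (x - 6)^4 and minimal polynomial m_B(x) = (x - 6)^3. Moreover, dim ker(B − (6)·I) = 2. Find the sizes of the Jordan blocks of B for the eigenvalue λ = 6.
Block sizes for λ = 6: [3, 1]

Step 1 — from the characteristic polynomial, algebraic multiplicity of λ = 6 is 4. From dim ker(B − (6)·I) = 2, there are exactly 2 Jordan blocks for λ = 6.
Step 2 — from the minimal polynomial, the factor (x − 6)^3 tells us the largest block for λ = 6 has size 3.
Step 3 — with total size 4, 2 blocks, and largest block 3, the block sizes (in nonincreasing order) are [3, 1].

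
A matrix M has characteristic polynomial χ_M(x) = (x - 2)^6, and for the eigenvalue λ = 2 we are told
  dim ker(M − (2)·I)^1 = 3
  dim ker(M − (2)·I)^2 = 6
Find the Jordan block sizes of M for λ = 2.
Block sizes for λ = 2: [2, 2, 2]

From the dimensions of kernels of powers, the number of Jordan blocks of size at least j is d_j − d_{j−1} where d_j = dim ker(N^j) (with d_0 = 0). Computing the differences gives [3, 3].
The number of blocks of size exactly k is (#blocks of size ≥ k) − (#blocks of size ≥ k + 1), so the partition is: 3 block(s) of size 2.
In nonincreasing order the block sizes are [2, 2, 2].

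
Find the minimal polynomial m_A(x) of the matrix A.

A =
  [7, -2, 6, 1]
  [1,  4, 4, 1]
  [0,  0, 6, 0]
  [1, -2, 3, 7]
x^3 - 18*x^2 + 108*x - 216

The characteristic polynomial is χ_A(x) = (x - 6)^4, so the eigenvalues are known. The minimal polynomial is
  m_A(x) = Π_λ (x − λ)^{k_λ}
where k_λ is the size of the *largest* Jordan block for λ (equivalently, the smallest k with (A − λI)^k v = 0 for every generalised eigenvector v of λ).

  λ = 6: largest Jordan block has size 3, contributing (x − 6)^3

So m_A(x) = (x - 6)^3 = x^3 - 18*x^2 + 108*x - 216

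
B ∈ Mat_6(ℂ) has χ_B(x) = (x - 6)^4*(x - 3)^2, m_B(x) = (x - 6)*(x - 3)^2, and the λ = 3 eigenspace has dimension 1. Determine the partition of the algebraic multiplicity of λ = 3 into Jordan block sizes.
Block sizes for λ = 3: [2]

Step 1 — from the characteristic polynomial, algebraic multiplicity of λ = 3 is 2. From dim ker(B − (3)·I) = 1, there are exactly 1 Jordan blocks for λ = 3.
Step 2 — from the minimal polynomial, the factor (x − 3)^2 tells us the largest block for λ = 3 has size 2.
Step 3 — with total size 2, 1 blocks, and largest block 2, the block sizes (in nonincreasing order) are [2].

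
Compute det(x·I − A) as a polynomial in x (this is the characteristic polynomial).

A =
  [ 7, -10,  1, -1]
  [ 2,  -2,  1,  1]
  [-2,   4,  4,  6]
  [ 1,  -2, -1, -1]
x^4 - 8*x^3 + 24*x^2 - 32*x + 16

Expanding det(x·I − A) (e.g. by cofactor expansion or by noting that A is similar to its Jordan form J, which has the same characteristic polynomial as A) gives
  χ_A(x) = x^4 - 8*x^3 + 24*x^2 - 32*x + 16
which factors as (x - 2)^4. The eigenvalues (with algebraic multiplicities) are λ = 2 with multiplicity 4.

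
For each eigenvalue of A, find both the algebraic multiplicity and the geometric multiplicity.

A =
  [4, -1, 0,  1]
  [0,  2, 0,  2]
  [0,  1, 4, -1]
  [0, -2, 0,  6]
λ = 4: alg = 4, geom = 3

Step 1 — factor the characteristic polynomial to read off the algebraic multiplicities:
  χ_A(x) = (x - 4)^4

Step 2 — compute geometric multiplicities via the rank-nullity identity g(λ) = n − rank(A − λI):
  rank(A − (4)·I) = 1, so dim ker(A − (4)·I) = n − 1 = 3

Summary:
  λ = 4: algebraic multiplicity = 4, geometric multiplicity = 3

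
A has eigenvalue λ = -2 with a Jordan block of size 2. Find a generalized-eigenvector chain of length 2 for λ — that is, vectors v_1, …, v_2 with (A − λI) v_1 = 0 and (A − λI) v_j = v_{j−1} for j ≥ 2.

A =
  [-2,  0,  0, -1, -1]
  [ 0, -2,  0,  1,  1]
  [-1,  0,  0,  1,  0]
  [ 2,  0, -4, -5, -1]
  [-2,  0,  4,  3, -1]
A Jordan chain for λ = -2 of length 2:
v_1 = (0, 0, -1, 2, -2)ᵀ
v_2 = (1, 0, 0, 0, 0)ᵀ

Let N = A − (-2)·I. We want v_2 with N^2 v_2 = 0 but N^1 v_2 ≠ 0; then v_{j-1} := N · v_j for j = 2, …, 2.

Pick v_2 = (1, 0, 0, 0, 0)ᵀ.
Then v_1 = N · v_2 = (0, 0, -1, 2, -2)ᵀ.

Sanity check: (A − (-2)·I) v_1 = (0, 0, 0, 0, 0)ᵀ = 0. ✓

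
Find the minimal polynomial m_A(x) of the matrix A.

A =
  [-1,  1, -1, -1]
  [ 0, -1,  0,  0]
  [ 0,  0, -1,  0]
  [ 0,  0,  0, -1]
x^2 + 2*x + 1

The characteristic polynomial is χ_A(x) = (x + 1)^4, so the eigenvalues are known. The minimal polynomial is
  m_A(x) = Π_λ (x − λ)^{k_λ}
where k_λ is the size of the *largest* Jordan block for λ (equivalently, the smallest k with (A − λI)^k v = 0 for every generalised eigenvector v of λ).

  λ = -1: largest Jordan block has size 2, contributing (x + 1)^2

So m_A(x) = (x + 1)^2 = x^2 + 2*x + 1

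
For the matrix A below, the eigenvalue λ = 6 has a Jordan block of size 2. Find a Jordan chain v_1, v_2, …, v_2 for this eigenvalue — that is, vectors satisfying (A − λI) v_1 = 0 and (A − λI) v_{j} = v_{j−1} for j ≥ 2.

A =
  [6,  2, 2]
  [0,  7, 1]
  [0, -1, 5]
A Jordan chain for λ = 6 of length 2:
v_1 = (2, 1, -1)ᵀ
v_2 = (0, 1, 0)ᵀ

Let N = A − (6)·I. We want v_2 with N^2 v_2 = 0 but N^1 v_2 ≠ 0; then v_{j-1} := N · v_j for j = 2, …, 2.

Pick v_2 = (0, 1, 0)ᵀ.
Then v_1 = N · v_2 = (2, 1, -1)ᵀ.

Sanity check: (A − (6)·I) v_1 = (0, 0, 0)ᵀ = 0. ✓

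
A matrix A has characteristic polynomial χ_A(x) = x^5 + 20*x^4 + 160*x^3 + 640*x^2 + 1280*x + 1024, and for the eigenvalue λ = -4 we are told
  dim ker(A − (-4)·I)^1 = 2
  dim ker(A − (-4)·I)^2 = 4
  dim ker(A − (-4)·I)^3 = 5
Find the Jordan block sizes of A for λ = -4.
Block sizes for λ = -4: [3, 2]

From the dimensions of kernels of powers, the number of Jordan blocks of size at least j is d_j − d_{j−1} where d_j = dim ker(N^j) (with d_0 = 0). Computing the differences gives [2, 2, 1].
The number of blocks of size exactly k is (#blocks of size ≥ k) − (#blocks of size ≥ k + 1), so the partition is: 1 block(s) of size 2, 1 block(s) of size 3.
In nonincreasing order the block sizes are [3, 2].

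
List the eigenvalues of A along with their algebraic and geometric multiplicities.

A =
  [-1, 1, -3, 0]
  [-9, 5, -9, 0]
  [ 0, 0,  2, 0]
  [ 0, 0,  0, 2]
λ = 2: alg = 4, geom = 3

Step 1 — factor the characteristic polynomial to read off the algebraic multiplicities:
  χ_A(x) = (x - 2)^4

Step 2 — compute geometric multiplicities via the rank-nullity identity g(λ) = n − rank(A − λI):
  rank(A − (2)·I) = 1, so dim ker(A − (2)·I) = n − 1 = 3

Summary:
  λ = 2: algebraic multiplicity = 4, geometric multiplicity = 3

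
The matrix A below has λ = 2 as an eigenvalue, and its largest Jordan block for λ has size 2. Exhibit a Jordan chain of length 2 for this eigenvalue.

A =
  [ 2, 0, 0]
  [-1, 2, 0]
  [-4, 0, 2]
A Jordan chain for λ = 2 of length 2:
v_1 = (0, -1, -4)ᵀ
v_2 = (1, 0, 0)ᵀ

Let N = A − (2)·I. We want v_2 with N^2 v_2 = 0 but N^1 v_2 ≠ 0; then v_{j-1} := N · v_j for j = 2, …, 2.

Pick v_2 = (1, 0, 0)ᵀ.
Then v_1 = N · v_2 = (0, -1, -4)ᵀ.

Sanity check: (A − (2)·I) v_1 = (0, 0, 0)ᵀ = 0. ✓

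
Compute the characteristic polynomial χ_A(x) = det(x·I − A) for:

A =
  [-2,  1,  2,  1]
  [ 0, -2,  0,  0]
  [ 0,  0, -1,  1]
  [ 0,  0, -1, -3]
x^4 + 8*x^3 + 24*x^2 + 32*x + 16

Expanding det(x·I − A) (e.g. by cofactor expansion or by noting that A is similar to its Jordan form J, which has the same characteristic polynomial as A) gives
  χ_A(x) = x^4 + 8*x^3 + 24*x^2 + 32*x + 16
which factors as (x + 2)^4. The eigenvalues (with algebraic multiplicities) are λ = -2 with multiplicity 4.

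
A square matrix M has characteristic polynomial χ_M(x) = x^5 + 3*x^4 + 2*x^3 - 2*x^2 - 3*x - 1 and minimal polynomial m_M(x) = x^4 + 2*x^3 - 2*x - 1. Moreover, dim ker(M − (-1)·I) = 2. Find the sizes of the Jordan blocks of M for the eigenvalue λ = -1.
Block sizes for λ = -1: [3, 1]

Step 1 — from the characteristic polynomial, algebraic multiplicity of λ = -1 is 4. From dim ker(M − (-1)·I) = 2, there are exactly 2 Jordan blocks for λ = -1.
Step 2 — from the minimal polynomial, the factor (x + 1)^3 tells us the largest block for λ = -1 has size 3.
Step 3 — with total size 4, 2 blocks, and largest block 3, the block sizes (in nonincreasing order) are [3, 1].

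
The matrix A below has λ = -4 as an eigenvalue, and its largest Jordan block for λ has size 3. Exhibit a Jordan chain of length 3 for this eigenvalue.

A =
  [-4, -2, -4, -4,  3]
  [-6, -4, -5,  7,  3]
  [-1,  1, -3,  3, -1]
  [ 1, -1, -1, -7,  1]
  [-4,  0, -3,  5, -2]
A Jordan chain for λ = -4 of length 3:
v_1 = (1, 3, 0, 0, 2)ᵀ
v_2 = (-4, -5, 1, -1, -3)ᵀ
v_3 = (0, 0, 1, 0, 0)ᵀ

Let N = A − (-4)·I. We want v_3 with N^3 v_3 = 0 but N^2 v_3 ≠ 0; then v_{j-1} := N · v_j for j = 3, …, 2.

Pick v_3 = (0, 0, 1, 0, 0)ᵀ.
Then v_2 = N · v_3 = (-4, -5, 1, -1, -3)ᵀ.
Then v_1 = N · v_2 = (1, 3, 0, 0, 2)ᵀ.

Sanity check: (A − (-4)·I) v_1 = (0, 0, 0, 0, 0)ᵀ = 0. ✓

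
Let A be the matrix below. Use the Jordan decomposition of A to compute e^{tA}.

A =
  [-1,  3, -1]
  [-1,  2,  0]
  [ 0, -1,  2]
e^{tA} =
  [t^2*exp(t)/2 - 2*t*exp(t) + exp(t), -t^2*exp(t) + 3*t*exp(t), t^2*exp(t)/2 - t*exp(t)]
  [t^2*exp(t)/2 - t*exp(t), -t^2*exp(t) + t*exp(t) + exp(t), t^2*exp(t)/2]
  [t^2*exp(t)/2, -t^2*exp(t) - t*exp(t), t^2*exp(t)/2 + t*exp(t) + exp(t)]

Strategy: write A = P · J · P⁻¹ where J is a Jordan canonical form, so e^{tA} = P · e^{tJ} · P⁻¹, and e^{tJ} can be computed block-by-block.

A has Jordan form
J =
  [1, 1, 0]
  [0, 1, 1]
  [0, 0, 1]
(up to reordering of blocks).

Per-block formulas:
  For a 3×3 Jordan block J_3(1): exp(t · J_3(1)) = e^(1t)·(I + t·N + (t^2/2)·N^2), where N is the 3×3 nilpotent shift.

After assembling e^{tJ} and conjugating by P, we get:

e^{tA} =
  [t^2*exp(t)/2 - 2*t*exp(t) + exp(t), -t^2*exp(t) + 3*t*exp(t), t^2*exp(t)/2 - t*exp(t)]
  [t^2*exp(t)/2 - t*exp(t), -t^2*exp(t) + t*exp(t) + exp(t), t^2*exp(t)/2]
  [t^2*exp(t)/2, -t^2*exp(t) - t*exp(t), t^2*exp(t)/2 + t*exp(t) + exp(t)]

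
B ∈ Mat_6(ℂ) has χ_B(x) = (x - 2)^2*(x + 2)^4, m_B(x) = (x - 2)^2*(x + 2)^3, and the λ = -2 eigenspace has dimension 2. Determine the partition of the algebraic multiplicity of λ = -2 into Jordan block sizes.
Block sizes for λ = -2: [3, 1]

Step 1 — from the characteristic polynomial, algebraic multiplicity of λ = -2 is 4. From dim ker(B − (-2)·I) = 2, there are exactly 2 Jordan blocks for λ = -2.
Step 2 — from the minimal polynomial, the factor (x + 2)^3 tells us the largest block for λ = -2 has size 3.
Step 3 — with total size 4, 2 blocks, and largest block 3, the block sizes (in nonincreasing order) are [3, 1].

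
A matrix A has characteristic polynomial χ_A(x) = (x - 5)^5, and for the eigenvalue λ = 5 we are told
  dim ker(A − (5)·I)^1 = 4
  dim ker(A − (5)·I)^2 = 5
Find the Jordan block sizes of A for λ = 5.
Block sizes for λ = 5: [2, 1, 1, 1]

From the dimensions of kernels of powers, the number of Jordan blocks of size at least j is d_j − d_{j−1} where d_j = dim ker(N^j) (with d_0 = 0). Computing the differences gives [4, 1].
The number of blocks of size exactly k is (#blocks of size ≥ k) − (#blocks of size ≥ k + 1), so the partition is: 3 block(s) of size 1, 1 block(s) of size 2.
In nonincreasing order the block sizes are [2, 1, 1, 1].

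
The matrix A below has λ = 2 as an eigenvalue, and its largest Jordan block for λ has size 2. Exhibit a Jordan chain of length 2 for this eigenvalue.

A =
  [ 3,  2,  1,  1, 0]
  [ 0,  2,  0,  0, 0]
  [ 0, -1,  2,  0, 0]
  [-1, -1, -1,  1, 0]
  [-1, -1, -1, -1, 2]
A Jordan chain for λ = 2 of length 2:
v_1 = (1, 0, 0, -1, -1)ᵀ
v_2 = (1, 0, 0, 0, 0)ᵀ

Let N = A − (2)·I. We want v_2 with N^2 v_2 = 0 but N^1 v_2 ≠ 0; then v_{j-1} := N · v_j for j = 2, …, 2.

Pick v_2 = (1, 0, 0, 0, 0)ᵀ.
Then v_1 = N · v_2 = (1, 0, 0, -1, -1)ᵀ.

Sanity check: (A − (2)·I) v_1 = (0, 0, 0, 0, 0)ᵀ = 0. ✓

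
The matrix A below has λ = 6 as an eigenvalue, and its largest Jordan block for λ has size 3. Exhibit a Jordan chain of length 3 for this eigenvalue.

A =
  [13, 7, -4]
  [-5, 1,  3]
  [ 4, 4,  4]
A Jordan chain for λ = 6 of length 3:
v_1 = (-2, 2, 0)ᵀ
v_2 = (7, -5, 4)ᵀ
v_3 = (1, 0, 0)ᵀ

Let N = A − (6)·I. We want v_3 with N^3 v_3 = 0 but N^2 v_3 ≠ 0; then v_{j-1} := N · v_j for j = 3, …, 2.

Pick v_3 = (1, 0, 0)ᵀ.
Then v_2 = N · v_3 = (7, -5, 4)ᵀ.
Then v_1 = N · v_2 = (-2, 2, 0)ᵀ.

Sanity check: (A − (6)·I) v_1 = (0, 0, 0)ᵀ = 0. ✓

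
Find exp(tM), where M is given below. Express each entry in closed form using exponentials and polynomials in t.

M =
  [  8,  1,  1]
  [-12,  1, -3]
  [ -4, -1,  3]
e^{tM} =
  [4*t*exp(4*t) + exp(4*t), t*exp(4*t), t*exp(4*t)]
  [-12*t*exp(4*t), -3*t*exp(4*t) + exp(4*t), -3*t*exp(4*t)]
  [-4*t*exp(4*t), -t*exp(4*t), -t*exp(4*t) + exp(4*t)]

Strategy: write M = P · J · P⁻¹ where J is a Jordan canonical form, so e^{tM} = P · e^{tJ} · P⁻¹, and e^{tJ} can be computed block-by-block.

M has Jordan form
J =
  [4, 1, 0]
  [0, 4, 0]
  [0, 0, 4]
(up to reordering of blocks).

Per-block formulas:
  For a 1×1 block at λ = 4: exp(t · [4]) = [e^(4t)].
  For a 2×2 Jordan block J_2(4): exp(t · J_2(4)) = e^(4t)·(I + t·N), where N is the 2×2 nilpotent shift.

After assembling e^{tJ} and conjugating by P, we get:

e^{tM} =
  [4*t*exp(4*t) + exp(4*t), t*exp(4*t), t*exp(4*t)]
  [-12*t*exp(4*t), -3*t*exp(4*t) + exp(4*t), -3*t*exp(4*t)]
  [-4*t*exp(4*t), -t*exp(4*t), -t*exp(4*t) + exp(4*t)]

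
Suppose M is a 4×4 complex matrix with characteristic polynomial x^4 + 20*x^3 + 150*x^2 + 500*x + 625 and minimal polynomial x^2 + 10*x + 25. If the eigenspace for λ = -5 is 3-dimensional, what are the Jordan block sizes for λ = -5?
Block sizes for λ = -5: [2, 1, 1]

Step 1 — from the characteristic polynomial, algebraic multiplicity of λ = -5 is 4. From dim ker(M − (-5)·I) = 3, there are exactly 3 Jordan blocks for λ = -5.
Step 2 — from the minimal polynomial, the factor (x + 5)^2 tells us the largest block for λ = -5 has size 2.
Step 3 — with total size 4, 3 blocks, and largest block 2, the block sizes (in nonincreasing order) are [2, 1, 1].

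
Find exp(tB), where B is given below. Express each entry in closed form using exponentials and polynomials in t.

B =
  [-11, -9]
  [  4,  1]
e^{tB} =
  [-6*t*exp(-5*t) + exp(-5*t), -9*t*exp(-5*t)]
  [4*t*exp(-5*t), 6*t*exp(-5*t) + exp(-5*t)]

Strategy: write B = P · J · P⁻¹ where J is a Jordan canonical form, so e^{tB} = P · e^{tJ} · P⁻¹, and e^{tJ} can be computed block-by-block.

B has Jordan form
J =
  [-5,  1]
  [ 0, -5]
(up to reordering of blocks).

Per-block formulas:
  For a 2×2 Jordan block J_2(-5): exp(t · J_2(-5)) = e^(-5t)·(I + t·N), where N is the 2×2 nilpotent shift.

After assembling e^{tJ} and conjugating by P, we get:

e^{tB} =
  [-6*t*exp(-5*t) + exp(-5*t), -9*t*exp(-5*t)]
  [4*t*exp(-5*t), 6*t*exp(-5*t) + exp(-5*t)]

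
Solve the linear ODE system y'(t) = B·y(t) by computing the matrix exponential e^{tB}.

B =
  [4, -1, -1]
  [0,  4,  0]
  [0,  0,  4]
e^{tB} =
  [exp(4*t), -t*exp(4*t), -t*exp(4*t)]
  [0, exp(4*t), 0]
  [0, 0, exp(4*t)]

Strategy: write B = P · J · P⁻¹ where J is a Jordan canonical form, so e^{tB} = P · e^{tJ} · P⁻¹, and e^{tJ} can be computed block-by-block.

B has Jordan form
J =
  [4, 1, 0]
  [0, 4, 0]
  [0, 0, 4]
(up to reordering of blocks).

Per-block formulas:
  For a 2×2 Jordan block J_2(4): exp(t · J_2(4)) = e^(4t)·(I + t·N), where N is the 2×2 nilpotent shift.
  For a 1×1 block at λ = 4: exp(t · [4]) = [e^(4t)].

After assembling e^{tJ} and conjugating by P, we get:

e^{tB} =
  [exp(4*t), -t*exp(4*t), -t*exp(4*t)]
  [0, exp(4*t), 0]
  [0, 0, exp(4*t)]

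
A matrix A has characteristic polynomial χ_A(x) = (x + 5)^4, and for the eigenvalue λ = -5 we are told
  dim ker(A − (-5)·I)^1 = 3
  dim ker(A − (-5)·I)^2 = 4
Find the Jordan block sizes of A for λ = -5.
Block sizes for λ = -5: [2, 1, 1]

From the dimensions of kernels of powers, the number of Jordan blocks of size at least j is d_j − d_{j−1} where d_j = dim ker(N^j) (with d_0 = 0). Computing the differences gives [3, 1].
The number of blocks of size exactly k is (#blocks of size ≥ k) − (#blocks of size ≥ k + 1), so the partition is: 2 block(s) of size 1, 1 block(s) of size 2.
In nonincreasing order the block sizes are [2, 1, 1].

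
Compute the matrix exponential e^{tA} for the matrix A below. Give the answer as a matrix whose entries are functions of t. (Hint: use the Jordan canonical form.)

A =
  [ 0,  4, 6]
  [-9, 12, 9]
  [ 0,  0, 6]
e^{tA} =
  [-6*t*exp(6*t) + exp(6*t), 4*t*exp(6*t), 6*t*exp(6*t)]
  [-9*t*exp(6*t), 6*t*exp(6*t) + exp(6*t), 9*t*exp(6*t)]
  [0, 0, exp(6*t)]

Strategy: write A = P · J · P⁻¹ where J is a Jordan canonical form, so e^{tA} = P · e^{tJ} · P⁻¹, and e^{tJ} can be computed block-by-block.

A has Jordan form
J =
  [6, 1, 0]
  [0, 6, 0]
  [0, 0, 6]
(up to reordering of blocks).

Per-block formulas:
  For a 2×2 Jordan block J_2(6): exp(t · J_2(6)) = e^(6t)·(I + t·N), where N is the 2×2 nilpotent shift.
  For a 1×1 block at λ = 6: exp(t · [6]) = [e^(6t)].

After assembling e^{tJ} and conjugating by P, we get:

e^{tA} =
  [-6*t*exp(6*t) + exp(6*t), 4*t*exp(6*t), 6*t*exp(6*t)]
  [-9*t*exp(6*t), 6*t*exp(6*t) + exp(6*t), 9*t*exp(6*t)]
  [0, 0, exp(6*t)]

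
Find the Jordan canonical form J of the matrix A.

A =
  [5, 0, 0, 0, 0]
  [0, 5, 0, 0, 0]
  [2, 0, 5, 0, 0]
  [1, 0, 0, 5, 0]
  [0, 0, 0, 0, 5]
J_2(5) ⊕ J_1(5) ⊕ J_1(5) ⊕ J_1(5)

The characteristic polynomial is
  det(x·I − A) = x^5 - 25*x^4 + 250*x^3 - 1250*x^2 + 3125*x - 3125 = (x - 5)^5

Eigenvalues and multiplicities (the geometric multiplicity of λ is n − rank(A − λI), which equals the number of Jordan blocks for λ):
  λ = 5: algebraic multiplicity = 5, geometric multiplicity = 4

Determining the block sizes for each eigenvalue:
  λ = 5: 4 blocks summing to 5 forces exactly one block of size 2 and the rest size 1 → block sizes [2, 1, 1, 1]

Assembling the blocks gives a Jordan form
J =
  [5, 1, 0, 0, 0]
  [0, 5, 0, 0, 0]
  [0, 0, 5, 0, 0]
  [0, 0, 0, 5, 0]
  [0, 0, 0, 0, 5]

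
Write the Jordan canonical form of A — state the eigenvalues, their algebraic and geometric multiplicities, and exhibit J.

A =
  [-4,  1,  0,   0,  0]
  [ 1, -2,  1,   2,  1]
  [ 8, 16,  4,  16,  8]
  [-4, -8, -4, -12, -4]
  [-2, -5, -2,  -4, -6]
J_3(-4) ⊕ J_1(-4) ⊕ J_1(-4)

The characteristic polynomial is
  det(x·I − A) = x^5 + 20*x^4 + 160*x^3 + 640*x^2 + 1280*x + 1024 = (x + 4)^5

Eigenvalues and multiplicities (the geometric multiplicity of λ is n − rank(A − λI), which equals the number of Jordan blocks for λ):
  λ = -4: algebraic multiplicity = 5, geometric multiplicity = 3

Determining the block sizes for each eigenvalue:
  λ = -4: with am = 5 and gm = 3, the partition is not yet determined (e.g. several partitions of 5 into 3 parts exist). Let N = A − (-4)·I. Computing rank(N^1) = 2, rank(N^2) = 1, rank(N^3) = 0; the number of blocks of size ≥ j is rank(N^{j−1}) − rank(N^j), giving [3, 1, 1]. So we have 1 block(s) of size 3, 2 block(s) of size 1 → block sizes [3, 1, 1]

Assembling the blocks gives a Jordan form
J =
  [-4,  1,  0,  0,  0]
  [ 0, -4,  1,  0,  0]
  [ 0,  0, -4,  0,  0]
  [ 0,  0,  0, -4,  0]
  [ 0,  0,  0,  0, -4]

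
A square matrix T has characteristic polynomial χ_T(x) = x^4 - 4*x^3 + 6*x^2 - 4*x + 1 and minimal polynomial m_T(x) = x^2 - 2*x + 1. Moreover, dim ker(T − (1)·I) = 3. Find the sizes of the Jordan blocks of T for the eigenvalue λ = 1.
Block sizes for λ = 1: [2, 1, 1]

Step 1 — from the characteristic polynomial, algebraic multiplicity of λ = 1 is 4. From dim ker(T − (1)·I) = 3, there are exactly 3 Jordan blocks for λ = 1.
Step 2 — from the minimal polynomial, the factor (x − 1)^2 tells us the largest block for λ = 1 has size 2.
Step 3 — with total size 4, 3 blocks, and largest block 2, the block sizes (in nonincreasing order) are [2, 1, 1].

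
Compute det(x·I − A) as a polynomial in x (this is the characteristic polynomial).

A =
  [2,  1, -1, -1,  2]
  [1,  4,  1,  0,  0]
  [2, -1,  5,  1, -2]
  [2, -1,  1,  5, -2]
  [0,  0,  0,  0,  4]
x^5 - 20*x^4 + 160*x^3 - 640*x^2 + 1280*x - 1024

Expanding det(x·I − A) (e.g. by cofactor expansion or by noting that A is similar to its Jordan form J, which has the same characteristic polynomial as A) gives
  χ_A(x) = x^5 - 20*x^4 + 160*x^3 - 640*x^2 + 1280*x - 1024
which factors as (x - 4)^5. The eigenvalues (with algebraic multiplicities) are λ = 4 with multiplicity 5.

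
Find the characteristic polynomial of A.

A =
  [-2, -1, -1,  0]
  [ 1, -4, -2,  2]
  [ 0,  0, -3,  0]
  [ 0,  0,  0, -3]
x^4 + 12*x^3 + 54*x^2 + 108*x + 81

Expanding det(x·I − A) (e.g. by cofactor expansion or by noting that A is similar to its Jordan form J, which has the same characteristic polynomial as A) gives
  χ_A(x) = x^4 + 12*x^3 + 54*x^2 + 108*x + 81
which factors as (x + 3)^4. The eigenvalues (with algebraic multiplicities) are λ = -3 with multiplicity 4.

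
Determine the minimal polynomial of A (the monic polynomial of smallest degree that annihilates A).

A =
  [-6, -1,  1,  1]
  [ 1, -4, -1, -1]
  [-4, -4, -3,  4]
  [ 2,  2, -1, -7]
x^3 + 15*x^2 + 75*x + 125

The characteristic polynomial is χ_A(x) = (x + 5)^4, so the eigenvalues are known. The minimal polynomial is
  m_A(x) = Π_λ (x − λ)^{k_λ}
where k_λ is the size of the *largest* Jordan block for λ (equivalently, the smallest k with (A − λI)^k v = 0 for every generalised eigenvector v of λ).

  λ = -5: largest Jordan block has size 3, contributing (x + 5)^3

So m_A(x) = (x + 5)^3 = x^3 + 15*x^2 + 75*x + 125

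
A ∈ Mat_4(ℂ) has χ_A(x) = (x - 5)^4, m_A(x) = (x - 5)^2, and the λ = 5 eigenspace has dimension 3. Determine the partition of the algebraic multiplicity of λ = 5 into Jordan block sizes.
Block sizes for λ = 5: [2, 1, 1]

Step 1 — from the characteristic polynomial, algebraic multiplicity of λ = 5 is 4. From dim ker(A − (5)·I) = 3, there are exactly 3 Jordan blocks for λ = 5.
Step 2 — from the minimal polynomial, the factor (x − 5)^2 tells us the largest block for λ = 5 has size 2.
Step 3 — with total size 4, 3 blocks, and largest block 2, the block sizes (in nonincreasing order) are [2, 1, 1].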